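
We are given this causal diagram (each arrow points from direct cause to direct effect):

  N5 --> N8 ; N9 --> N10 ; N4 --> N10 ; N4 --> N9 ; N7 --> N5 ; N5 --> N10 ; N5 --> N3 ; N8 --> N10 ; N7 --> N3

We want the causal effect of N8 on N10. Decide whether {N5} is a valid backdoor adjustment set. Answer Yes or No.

Yes

Backdoor paths from N8 to N10 (paths whose first edge points into N8):
  P1: N8 <- N5 -> N10
Condition 1 (no descendant of N8 in the set): holds — descendants of N8 are {N10}; none are in {N5}.
Condition 2 (every backdoor path blocked by {N5}):
  P1: blocked at fork node N5 ∈ conditioning set.
{N5} satisfies the backdoor criterion.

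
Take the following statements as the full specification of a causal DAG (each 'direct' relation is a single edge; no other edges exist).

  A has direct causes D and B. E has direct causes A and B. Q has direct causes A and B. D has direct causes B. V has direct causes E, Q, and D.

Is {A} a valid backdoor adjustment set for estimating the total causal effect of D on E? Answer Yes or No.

Backdoor paths from D to E (paths whose first edge points into D):
  P1: D <- B -> A -> E
  P2: D <- B -> A -> Q -> V <- E
  P3: D <- B -> E
  P4: D <- B -> Q <- A -> E
  P5: D <- B -> Q -> V <- E
Condition 1 (no descendant of D in the set): FAILS — A is a descendant of D.
Condition 2 (every backdoor path blocked by {A}):
  P1: blocked at chain node A ∈ conditioning set.
  P2: blocked at chain node A ∈ conditioning set.
  P3: open — no interior node is in the conditioning set.
  P4: blocked at collider Q (neither it nor any descendant is in the conditioning set).
  P5: blocked at collider V (neither it nor any descendant is in the conditioning set).
{A} does not satisfy the backdoor criterion.

No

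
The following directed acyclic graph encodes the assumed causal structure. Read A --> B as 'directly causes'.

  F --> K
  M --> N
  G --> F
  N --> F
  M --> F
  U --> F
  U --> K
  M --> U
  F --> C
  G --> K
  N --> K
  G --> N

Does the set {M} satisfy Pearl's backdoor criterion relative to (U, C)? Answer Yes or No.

Yes

Backdoor paths from U to C (paths whose first edge points into U):
  P1: U <- M -> N <- G -> F -> C
  P2: U <- M -> N <- G -> K <- F -> C
  P3: U <- M -> N -> F -> C
  P4: U <- M -> N -> K <- G -> F -> C
  P5: U <- M -> N -> K <- F -> C
  P6: U <- M -> F -> C
Condition 1 (no descendant of U in the set): holds — descendants of U are {C, F, K}; none are in {M}.
Condition 2 (every backdoor path blocked by {M}):
  P1: blocked at fork node M ∈ conditioning set.
  P2: blocked at fork node M ∈ conditioning set.
  P3: blocked at fork node M ∈ conditioning set.
  P4: blocked at fork node M ∈ conditioning set.
  P5: blocked at fork node M ∈ conditioning set.
  P6: blocked at fork node M ∈ conditioning set.
{M} satisfies the backdoor criterion.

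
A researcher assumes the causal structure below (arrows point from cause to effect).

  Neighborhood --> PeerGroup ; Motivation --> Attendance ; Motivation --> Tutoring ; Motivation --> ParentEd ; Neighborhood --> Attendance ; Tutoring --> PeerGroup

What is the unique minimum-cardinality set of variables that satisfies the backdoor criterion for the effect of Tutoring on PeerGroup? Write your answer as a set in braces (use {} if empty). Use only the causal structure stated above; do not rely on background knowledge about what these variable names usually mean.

{}

Variables eligible for adjustment (non-descendants of Tutoring, excluding Tutoring and PeerGroup): {Attendance, Motivation, Neighborhood, ParentEd}.
Backdoor paths from Tutoring to PeerGroup:
  P1: Tutoring <- Motivation -> Attendance <- Neighborhood -> PeerGroup
Each backdoor path contains an unconditioned collider, so every path is already blocked with the empty conditioning set:
  P1: blocked at collider Attendance (neither it nor any descendant is in the conditioning set).
The empty set is therefore the unique smallest valid set.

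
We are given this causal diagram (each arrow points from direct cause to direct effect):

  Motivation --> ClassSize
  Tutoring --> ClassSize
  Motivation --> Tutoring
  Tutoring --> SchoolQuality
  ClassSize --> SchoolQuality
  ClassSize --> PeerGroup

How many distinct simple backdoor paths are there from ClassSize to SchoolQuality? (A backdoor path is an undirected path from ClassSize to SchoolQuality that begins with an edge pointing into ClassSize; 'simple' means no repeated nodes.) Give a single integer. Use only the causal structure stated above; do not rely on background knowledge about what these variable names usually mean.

A backdoor path from ClassSize to SchoolQuality is any simple undirected path whose first edge points into ClassSize (i.e. leaves ClassSize via a parent).
Parents of ClassSize: {Motivation, Tutoring}.
Enumerating:
  P1: ClassSize <- Motivation -> Tutoring -> SchoolQuality
  P2: ClassSize <- Tutoring -> SchoolQuality
That exhausts the simple backdoor paths. Count: 2.

2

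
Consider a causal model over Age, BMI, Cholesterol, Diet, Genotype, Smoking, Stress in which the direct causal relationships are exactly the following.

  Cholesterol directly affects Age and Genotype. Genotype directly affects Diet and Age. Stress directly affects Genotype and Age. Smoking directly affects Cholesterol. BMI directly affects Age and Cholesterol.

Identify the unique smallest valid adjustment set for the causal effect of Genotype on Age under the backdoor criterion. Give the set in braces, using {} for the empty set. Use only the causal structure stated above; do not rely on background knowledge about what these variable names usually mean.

Variables eligible for adjustment (non-descendants of Genotype, excluding Genotype and Age): {BMI, Cholesterol, Smoking, Stress}.
Backdoor paths from Genotype to Age:
  P1: Genotype <- Stress -> Age
  P2: Genotype <- Cholesterol <- BMI -> Age
  P3: Genotype <- Cholesterol -> Age
The empty set is not sufficient: P1 (Genotype <- Stress -> Age) has no collider blocking it and no conditioned non-collider, so it is open.
Try {Cholesterol, Stress}:
  P1: blocked at fork node Stress ∈ conditioning set.
  P2: blocked at chain node Cholesterol ∈ conditioning set.
  P3: blocked at fork node Cholesterol ∈ conditioning set.
{Cholesterol, Stress} contains no descendant of Genotype and blocks every backdoor path.
Every element of {Cholesterol, Stress} is needed (dropping Cholesterol leaves P2 open; dropping Stress leaves P1 open), so no proper subset is valid.
Among all size-2 subsets of the eligible variables, only {Cholesterol, Stress} blocks every backdoor path, so it is the unique smallest valid adjustment set.

{Cholesterol, Stress}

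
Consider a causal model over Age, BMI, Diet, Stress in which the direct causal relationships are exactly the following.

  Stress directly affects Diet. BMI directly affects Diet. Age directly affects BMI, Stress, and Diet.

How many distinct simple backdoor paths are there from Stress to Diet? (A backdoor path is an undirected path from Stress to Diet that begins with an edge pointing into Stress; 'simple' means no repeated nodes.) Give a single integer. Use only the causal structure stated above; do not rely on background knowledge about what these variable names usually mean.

2

A backdoor path from Stress to Diet is any simple undirected path whose first edge points into Stress (i.e. leaves Stress via a parent).
Parents of Stress: {Age}.
Enumerating:
  P1: Stress <- Age -> BMI -> Diet
  P2: Stress <- Age -> Diet
That exhausts the simple backdoor paths. Count: 2.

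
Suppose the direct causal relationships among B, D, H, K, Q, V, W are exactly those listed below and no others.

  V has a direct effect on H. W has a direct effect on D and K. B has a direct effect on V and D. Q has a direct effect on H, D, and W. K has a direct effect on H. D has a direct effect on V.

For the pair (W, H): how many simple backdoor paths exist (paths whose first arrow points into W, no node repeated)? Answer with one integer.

A backdoor path from W to H is any simple undirected path whose first edge points into W (i.e. leaves W via a parent).
Parents of W: {Q}.
Enumerating:
  P1: W <- Q -> D <- B -> V -> H
  P2: W <- Q -> D -> V -> H
  P3: W <- Q -> H
That exhausts the simple backdoor paths. Count: 3.

3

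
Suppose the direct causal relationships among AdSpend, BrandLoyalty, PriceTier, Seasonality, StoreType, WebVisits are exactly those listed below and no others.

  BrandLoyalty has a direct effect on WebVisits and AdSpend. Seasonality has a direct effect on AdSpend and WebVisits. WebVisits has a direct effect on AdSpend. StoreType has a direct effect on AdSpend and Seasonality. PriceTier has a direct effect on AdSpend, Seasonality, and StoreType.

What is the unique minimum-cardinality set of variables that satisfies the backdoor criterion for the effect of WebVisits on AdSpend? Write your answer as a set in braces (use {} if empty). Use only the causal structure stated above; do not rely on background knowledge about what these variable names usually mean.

{BrandLoyalty, Seasonality}

Variables eligible for adjustment (non-descendants of WebVisits, excluding WebVisits and AdSpend): {BrandLoyalty, PriceTier, Seasonality, StoreType}.
Backdoor paths from WebVisits to AdSpend:
  P1: WebVisits <- BrandLoyalty -> AdSpend
  P2: WebVisits <- Seasonality <- PriceTier -> StoreType -> AdSpend
  P3: WebVisits <- Seasonality <- PriceTier -> AdSpend
  P4: WebVisits <- Seasonality <- StoreType <- PriceTier -> AdSpend
  P5: WebVisits <- Seasonality <- StoreType -> AdSpend
  P6: WebVisits <- Seasonality -> AdSpend
The empty set is not sufficient: P1 (WebVisits <- BrandLoyalty -> AdSpend) has no collider blocking it and no conditioned non-collider, so it is open.
Try {BrandLoyalty, Seasonality}:
  P1: blocked at fork node BrandLoyalty ∈ conditioning set.
  P2: blocked at chain node Seasonality ∈ conditioning set.
  P3: blocked at chain node Seasonality ∈ conditioning set.
  P4: blocked at chain node Seasonality ∈ conditioning set.
  P5: blocked at chain node Seasonality ∈ conditioning set.
  P6: blocked at fork node Seasonality ∈ conditioning set.
{BrandLoyalty, Seasonality} contains no descendant of WebVisits and blocks every backdoor path.
Every element of {BrandLoyalty, Seasonality} is needed (dropping BrandLoyalty leaves P1 open; dropping Seasonality leaves P2 open), so no proper subset is valid.
Among all size-2 subsets of the eligible variables, only {BrandLoyalty, Seasonality} blocks every backdoor path, so it is the unique smallest valid adjustment set.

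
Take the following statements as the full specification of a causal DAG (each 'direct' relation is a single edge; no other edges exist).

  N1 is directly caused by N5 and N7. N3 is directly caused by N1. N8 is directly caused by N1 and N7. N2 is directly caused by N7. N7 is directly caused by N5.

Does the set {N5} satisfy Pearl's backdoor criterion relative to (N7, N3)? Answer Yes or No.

Yes

Backdoor paths from N7 to N3 (paths whose first edge points into N7):
  P1: N7 <- N5 -> N1 -> N3
Condition 1 (no descendant of N7 in the set): holds — descendants of N7 are {N1, N2, N3, N8}; none are in {N5}.
Condition 2 (every backdoor path blocked by {N5}):
  P1: blocked at fork node N5 ∈ conditioning set.
{N5} satisfies the backdoor criterion.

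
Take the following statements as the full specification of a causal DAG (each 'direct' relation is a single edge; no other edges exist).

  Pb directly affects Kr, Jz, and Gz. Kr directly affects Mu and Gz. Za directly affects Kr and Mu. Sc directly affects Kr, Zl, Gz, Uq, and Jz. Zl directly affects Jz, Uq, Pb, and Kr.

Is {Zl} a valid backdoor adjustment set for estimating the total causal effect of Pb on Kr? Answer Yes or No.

Backdoor paths from Pb to Kr (paths whose first edge points into Pb):
  P1: Pb <- Zl <- Sc -> Kr
  P2: Pb <- Zl <- Sc -> Gz <- Kr
  P3: Pb <- Zl -> Uq <- Sc -> Kr
  P4: Pb <- Zl -> Uq <- Sc -> Gz <- Kr
  P5: Pb <- Zl -> Kr
  P6: Pb <- Zl -> Jz <- Sc -> Kr
  P7: Pb <- Zl -> Jz <- Sc -> Gz <- Kr
Condition 1 (no descendant of Pb in the set): holds — descendants of Pb are {Gz, Jz, Kr, Mu}; none are in {Zl}.
Condition 2 (every backdoor path blocked by {Zl}):
  P1: blocked at chain node Zl ∈ conditioning set.
  P2: blocked at chain node Zl ∈ conditioning set.
  P3: blocked at fork node Zl ∈ conditioning set.
  P4: blocked at fork node Zl ∈ conditioning set.
  P5: blocked at fork node Zl ∈ conditioning set.
  P6: blocked at fork node Zl ∈ conditioning set.
  P7: blocked at fork node Zl ∈ conditioning set.
{Zl} satisfies the backdoor criterion.

Yes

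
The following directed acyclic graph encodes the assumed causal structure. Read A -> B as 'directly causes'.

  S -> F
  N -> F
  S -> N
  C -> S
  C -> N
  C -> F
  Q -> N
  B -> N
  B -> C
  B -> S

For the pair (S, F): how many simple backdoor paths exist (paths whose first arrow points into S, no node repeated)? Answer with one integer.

A backdoor path from S to F is any simple undirected path whose first edge points into S (i.e. leaves S via a parent).
Parents of S: {B, C}.
Enumerating:
  P1: S <- B -> C -> N -> F
  P2: S <- B -> C -> F
  P3: S <- B -> N <- C -> F
  P4: S <- B -> N -> F
  P5: S <- C <- B -> N -> F
  P6: S <- C -> N -> F
  P7: S <- C -> F
That exhausts the simple backdoor paths. Count: 7.

7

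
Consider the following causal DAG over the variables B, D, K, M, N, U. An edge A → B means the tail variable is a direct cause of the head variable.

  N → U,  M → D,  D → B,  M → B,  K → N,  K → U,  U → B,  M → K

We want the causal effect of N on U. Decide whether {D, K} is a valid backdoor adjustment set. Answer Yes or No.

Yes

Backdoor paths from N to U (paths whose first edge points into N):
  P1: N <- K <- M -> D -> B <- U
  P2: N <- K <- M -> B <- U
  P3: N <- K -> U
Condition 1 (no descendant of N in the set): holds — descendants of N are {B, U}; none are in {D, K}.
Condition 2 (every backdoor path blocked by {D, K}):
  P1: blocked at chain node K ∈ conditioning set.
  P2: blocked at chain node K ∈ conditioning set.
  P3: blocked at fork node K ∈ conditioning set.
{D, K} satisfies the backdoor criterion.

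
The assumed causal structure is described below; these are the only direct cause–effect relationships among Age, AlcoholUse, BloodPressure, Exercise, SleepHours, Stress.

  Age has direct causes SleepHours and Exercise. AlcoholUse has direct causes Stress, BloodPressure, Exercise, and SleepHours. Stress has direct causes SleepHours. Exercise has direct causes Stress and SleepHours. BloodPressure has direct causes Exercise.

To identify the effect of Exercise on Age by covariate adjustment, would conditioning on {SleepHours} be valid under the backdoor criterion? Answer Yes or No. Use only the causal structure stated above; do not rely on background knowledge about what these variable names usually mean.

Backdoor paths from Exercise to Age (paths whose first edge points into Exercise):
  P1: Exercise <- SleepHours -> Age
  P2: Exercise <- Stress <- SleepHours -> Age
  P3: Exercise <- Stress -> AlcoholUse <- SleepHours -> Age
Condition 1 (no descendant of Exercise in the set): holds — descendants of Exercise are {Age, AlcoholUse, BloodPressure}; none are in {SleepHours}.
Condition 2 (every backdoor path blocked by {SleepHours}):
  P1: blocked at fork node SleepHours ∈ conditioning set.
  P2: blocked at fork node SleepHours ∈ conditioning set.
  P3: blocked at collider AlcoholUse (neither it nor any descendant is in the conditioning set).
{SleepHours} satisfies the backdoor criterion.

Yes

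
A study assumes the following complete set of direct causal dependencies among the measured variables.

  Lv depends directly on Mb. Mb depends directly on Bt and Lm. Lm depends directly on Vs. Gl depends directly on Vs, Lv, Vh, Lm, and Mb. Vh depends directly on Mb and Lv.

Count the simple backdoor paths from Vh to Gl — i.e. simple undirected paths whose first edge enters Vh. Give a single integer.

8

A backdoor path from Vh to Gl is any simple undirected path whose first edge points into Vh (i.e. leaves Vh via a parent).
Parents of Vh: {Lv, Mb}.
Enumerating:
  P1: Vh <- Mb <- Lm <- Vs -> Gl
  P2: Vh <- Mb <- Lm -> Gl
  P3: Vh <- Mb -> Lv -> Gl
  P4: Vh <- Mb -> Gl
  P5: Vh <- Lv <- Mb <- Lm <- Vs -> Gl
  P6: Vh <- Lv <- Mb <- Lm -> Gl
  P7: Vh <- Lv <- Mb -> Gl
  P8: Vh <- Lv -> Gl
That exhausts the simple backdoor paths. Count: 8.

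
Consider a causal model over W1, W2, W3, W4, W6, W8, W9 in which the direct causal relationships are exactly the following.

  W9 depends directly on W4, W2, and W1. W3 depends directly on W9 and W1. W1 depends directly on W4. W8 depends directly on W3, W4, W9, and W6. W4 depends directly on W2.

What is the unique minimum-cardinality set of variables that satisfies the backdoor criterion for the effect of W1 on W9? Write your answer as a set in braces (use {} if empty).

Variables eligible for adjustment (non-descendants of W1, excluding W1 and W9): {W2, W4, W6}.
Backdoor paths from W1 to W9:
  P1: W1 <- W4 <- W2 -> W9
  P2: W1 <- W4 -> W9
  P3: W1 <- W4 -> W8 <- W9
  P4: W1 <- W4 -> W8 <- W3 <- W9
The empty set is not sufficient: P1 (W1 <- W4 <- W2 -> W9) has no collider blocking it and no conditioned non-collider, so it is open.
Try {W4}:
  P1: blocked at chain node W4 ∈ conditioning set.
  P2: blocked at fork node W4 ∈ conditioning set.
  P3: blocked at fork node W4 ∈ conditioning set.
  P4: blocked at fork node W4 ∈ conditioning set.
{W4} contains no descendant of W1 and blocks every backdoor path.
No other singleton works — e.g. {W2} leaves P2 open — so {W4} is the unique smallest valid adjustment set.

{W4}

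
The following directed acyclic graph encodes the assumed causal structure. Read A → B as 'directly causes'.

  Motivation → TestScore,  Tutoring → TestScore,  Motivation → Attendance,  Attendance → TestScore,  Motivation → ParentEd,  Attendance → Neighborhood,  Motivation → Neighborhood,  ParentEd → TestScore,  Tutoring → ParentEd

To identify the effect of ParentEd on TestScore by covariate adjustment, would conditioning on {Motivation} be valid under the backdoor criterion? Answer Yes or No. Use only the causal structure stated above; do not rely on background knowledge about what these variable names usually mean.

No

Backdoor paths from ParentEd to TestScore (paths whose first edge points into ParentEd):
  P1: ParentEd <- Tutoring -> TestScore
  P2: ParentEd <- Motivation -> Attendance -> TestScore
  P3: ParentEd <- Motivation -> TestScore
  P4: ParentEd <- Motivation -> Neighborhood <- Attendance -> TestScore
Condition 1 (no descendant of ParentEd in the set): holds — descendants of ParentEd are {TestScore}; none are in {Motivation}.
Condition 2 (every backdoor path blocked by {Motivation}):
  P1: open — no interior node is in the conditioning set.
  P2: blocked at fork node Motivation ∈ conditioning set.
  P3: blocked at fork node Motivation ∈ conditioning set.
  P4: blocked at fork node Motivation ∈ conditioning set.
{Motivation} does not satisfy the backdoor criterion.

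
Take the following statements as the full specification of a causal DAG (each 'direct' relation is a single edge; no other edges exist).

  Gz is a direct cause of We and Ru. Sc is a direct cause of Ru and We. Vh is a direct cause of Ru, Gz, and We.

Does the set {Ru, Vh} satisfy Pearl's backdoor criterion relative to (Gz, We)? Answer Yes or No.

Backdoor paths from Gz to We (paths whose first edge points into Gz):
  P1: Gz <- Vh -> Ru <- Sc -> We
  P2: Gz <- Vh -> We
Condition 1 (no descendant of Gz in the set): FAILS — Ru is a descendant of Gz.
Condition 2 (every backdoor path blocked by {Ru, Vh}):
  P1: blocked at fork node Vh ∈ conditioning set.
  P2: blocked at fork node Vh ∈ conditioning set.
{Ru, Vh} does not satisfy the backdoor criterion.

No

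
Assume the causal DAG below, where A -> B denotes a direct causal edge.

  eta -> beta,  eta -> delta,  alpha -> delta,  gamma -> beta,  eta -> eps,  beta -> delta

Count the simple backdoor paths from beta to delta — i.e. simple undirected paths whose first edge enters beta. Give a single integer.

1

A backdoor path from beta to delta is any simple undirected path whose first edge points into beta (i.e. leaves beta via a parent).
Parents of beta: {eta, gamma}.
Enumerating:
  P1: beta <- eta -> delta
That exhausts the simple backdoor paths. Count: 1.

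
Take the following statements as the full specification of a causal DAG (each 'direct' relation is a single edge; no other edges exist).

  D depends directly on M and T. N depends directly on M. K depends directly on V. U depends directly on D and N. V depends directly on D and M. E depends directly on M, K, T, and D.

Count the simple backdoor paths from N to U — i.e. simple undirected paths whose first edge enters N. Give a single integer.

A backdoor path from N to U is any simple undirected path whose first edge points into N (i.e. leaves N via a parent).
Parents of N: {M}.
Enumerating:
  P1: N <- M -> D -> U
  P2: N <- M -> V <- D -> U
  P3: N <- M -> V -> K -> E <- T -> D -> U
  P4: N <- M -> V -> K -> E <- D -> U
  P5: N <- M -> E <- T -> D -> U
  P6: N <- M -> E <- D -> U
  P7: N <- M -> E <- K <- V <- D -> U
That exhausts the simple backdoor paths. Count: 7.

7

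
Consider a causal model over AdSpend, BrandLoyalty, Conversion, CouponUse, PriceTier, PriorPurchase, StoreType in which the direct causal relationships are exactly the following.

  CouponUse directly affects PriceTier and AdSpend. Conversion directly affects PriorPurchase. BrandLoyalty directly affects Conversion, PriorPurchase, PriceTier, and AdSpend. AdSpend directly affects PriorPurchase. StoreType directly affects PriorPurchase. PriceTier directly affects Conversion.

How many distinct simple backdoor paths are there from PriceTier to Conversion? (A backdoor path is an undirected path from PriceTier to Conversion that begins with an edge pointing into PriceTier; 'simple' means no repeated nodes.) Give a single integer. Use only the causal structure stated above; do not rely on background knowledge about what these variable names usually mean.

A backdoor path from PriceTier to Conversion is any simple undirected path whose first edge points into PriceTier (i.e. leaves PriceTier via a parent).
Parents of PriceTier: {BrandLoyalty, CouponUse}.
Enumerating:
  P1: PriceTier <- BrandLoyalty -> AdSpend -> PriorPurchase <- Conversion
  P2: PriceTier <- BrandLoyalty -> Conversion
  P3: PriceTier <- BrandLoyalty -> PriorPurchase <- Conversion
  P4: PriceTier <- CouponUse -> AdSpend <- BrandLoyalty -> Conversion
  P5: PriceTier <- CouponUse -> AdSpend <- BrandLoyalty -> PriorPurchase <- Conversion
  P6: PriceTier <- CouponUse -> AdSpend -> PriorPurchase <- BrandLoyalty -> Conversion
  P7: PriceTier <- CouponUse -> AdSpend -> PriorPurchase <- Conversion
That exhausts the simple backdoor paths. Count: 7.

7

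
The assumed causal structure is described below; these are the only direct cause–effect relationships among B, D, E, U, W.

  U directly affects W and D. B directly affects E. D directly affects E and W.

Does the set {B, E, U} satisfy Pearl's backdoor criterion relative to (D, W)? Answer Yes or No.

No

Backdoor paths from D to W (paths whose first edge points into D):
  P1: D <- U -> W
Condition 1 (no descendant of D in the set): FAILS — E is a descendant of D.
Condition 2 (every backdoor path blocked by {B, E, U}):
  P1: blocked at fork node U ∈ conditioning set.
{B, E, U} does not satisfy the backdoor criterion.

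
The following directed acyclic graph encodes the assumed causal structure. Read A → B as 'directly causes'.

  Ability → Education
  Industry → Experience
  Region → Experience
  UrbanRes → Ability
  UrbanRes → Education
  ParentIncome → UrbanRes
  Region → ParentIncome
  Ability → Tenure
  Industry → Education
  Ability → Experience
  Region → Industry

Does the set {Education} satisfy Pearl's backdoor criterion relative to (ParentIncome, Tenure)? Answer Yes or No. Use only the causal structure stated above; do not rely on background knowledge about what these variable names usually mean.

Backdoor paths from ParentIncome to Tenure (paths whose first edge points into ParentIncome):
  P1: ParentIncome <- Region -> Industry -> Education <- UrbanRes -> Ability -> Tenure
  P2: ParentIncome <- Region -> Industry -> Education <- Ability -> Tenure
  P3: ParentIncome <- Region -> Industry -> Experience <- Ability -> Tenure
  P4: ParentIncome <- Region -> Experience <- Ability -> Tenure
  P5: ParentIncome <- Region -> Experience <- Industry -> Education <- UrbanRes -> Ability -> Tenure
  P6: ParentIncome <- Region -> Experience <- Industry -> Education <- Ability -> Tenure
Condition 1 (no descendant of ParentIncome in the set): FAILS — Education is a descendant of ParentIncome.
Condition 2 (every backdoor path blocked by {Education}):
  P1: open — collider(s) Education are conditioned on (or have a conditioned descendant) and no non-collider on the path is in the set.
  P2: open — collider(s) Education are conditioned on (or have a conditioned descendant) and no non-collider on the path is in the set.
  P3: blocked at collider Experience (neither it nor any descendant is in the conditioning set).
  P4: blocked at collider Experience (neither it nor any descendant is in the conditioning set).
  P5: blocked at collider Experience (neither it nor any descendant is in the conditioning set).
  P6: blocked at collider Experience (neither it nor any descendant is in the conditioning set).
{Education} does not satisfy the backdoor criterion.

No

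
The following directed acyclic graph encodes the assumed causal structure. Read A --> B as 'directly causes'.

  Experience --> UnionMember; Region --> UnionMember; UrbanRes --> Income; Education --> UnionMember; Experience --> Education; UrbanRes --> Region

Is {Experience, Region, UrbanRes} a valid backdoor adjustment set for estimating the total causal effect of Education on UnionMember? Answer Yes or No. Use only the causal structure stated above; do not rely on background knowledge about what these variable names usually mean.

Backdoor paths from Education to UnionMember (paths whose first edge points into Education):
  P1: Education <- Experience -> UnionMember
Condition 1 (no descendant of Education in the set): holds — descendants of Education are {UnionMember}; none are in {Experience, Region, UrbanRes}.
Condition 2 (every backdoor path blocked by {Experience, Region, UrbanRes}):
  P1: blocked at fork node Experience ∈ conditioning set.
{Experience, Region, UrbanRes} satisfies the backdoor criterion.

Yes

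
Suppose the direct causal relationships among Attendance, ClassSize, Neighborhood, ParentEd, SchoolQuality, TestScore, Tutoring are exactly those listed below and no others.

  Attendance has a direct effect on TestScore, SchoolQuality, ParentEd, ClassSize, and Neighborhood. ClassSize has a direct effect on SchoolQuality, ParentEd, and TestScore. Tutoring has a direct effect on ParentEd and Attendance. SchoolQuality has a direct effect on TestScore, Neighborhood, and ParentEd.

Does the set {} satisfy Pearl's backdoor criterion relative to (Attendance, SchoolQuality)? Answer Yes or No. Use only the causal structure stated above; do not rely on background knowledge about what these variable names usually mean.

Backdoor paths from Attendance to SchoolQuality (paths whose first edge points into Attendance):
  P1: Attendance <- Tutoring -> ParentEd <- ClassSize -> SchoolQuality
  P2: Attendance <- Tutoring -> ParentEd <- ClassSize -> TestScore <- SchoolQuality
  P3: Attendance <- Tutoring -> ParentEd <- SchoolQuality
Condition 1 (no descendant of Attendance in the set): holds — descendants of Attendance are {ClassSize, Neighborhood, ParentEd, SchoolQuality, TestScore}; none are in {}.
Condition 2 (every backdoor path blocked by {}):
  P1: blocked at collider ParentEd (neither it nor any descendant is in the conditioning set).
  P2: blocked at collider ParentEd (neither it nor any descendant is in the conditioning set).
  P3: blocked at collider ParentEd (neither it nor any descendant is in the conditioning set).
{} satisfies the backdoor criterion.

Yes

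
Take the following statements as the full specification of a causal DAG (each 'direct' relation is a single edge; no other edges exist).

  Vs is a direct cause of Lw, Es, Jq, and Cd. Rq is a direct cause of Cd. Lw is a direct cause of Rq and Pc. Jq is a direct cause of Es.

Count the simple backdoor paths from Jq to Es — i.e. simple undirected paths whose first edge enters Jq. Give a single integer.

A backdoor path from Jq to Es is any simple undirected path whose first edge points into Jq (i.e. leaves Jq via a parent).
Parents of Jq: {Vs}.
Enumerating:
  P1: Jq <- Vs -> Es
That exhausts the simple backdoor paths. Count: 1.

1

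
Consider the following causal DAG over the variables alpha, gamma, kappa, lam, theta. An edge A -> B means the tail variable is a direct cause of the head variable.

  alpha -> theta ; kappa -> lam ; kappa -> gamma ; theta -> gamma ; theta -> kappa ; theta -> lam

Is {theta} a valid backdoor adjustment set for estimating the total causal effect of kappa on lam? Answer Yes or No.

Backdoor paths from kappa to lam (paths whose first edge points into kappa):
  P1: kappa <- theta -> lam
Condition 1 (no descendant of kappa in the set): holds — descendants of kappa are {gamma, lam}; none are in {theta}.
Condition 2 (every backdoor path blocked by {theta}):
  P1: blocked at fork node theta ∈ conditioning set.
{theta} satisfies the backdoor criterion.

Yes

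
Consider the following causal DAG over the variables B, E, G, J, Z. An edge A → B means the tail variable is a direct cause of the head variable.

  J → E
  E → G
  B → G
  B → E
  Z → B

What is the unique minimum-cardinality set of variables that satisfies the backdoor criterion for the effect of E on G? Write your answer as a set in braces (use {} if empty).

{B}

Variables eligible for adjustment (non-descendants of E, excluding E and G): {B, J, Z}.
Backdoor paths from E to G:
  P1: E <- B -> G
The empty set is not sufficient: P1 (E <- B -> G) has no collider blocking it and no conditioned non-collider, so it is open.
Try {B}:
  P1: blocked at fork node B ∈ conditioning set.
{B} contains no descendant of E and blocks every backdoor path.
No other singleton works — e.g. {J} leaves P1 open — so {B} is the unique smallest valid adjustment set.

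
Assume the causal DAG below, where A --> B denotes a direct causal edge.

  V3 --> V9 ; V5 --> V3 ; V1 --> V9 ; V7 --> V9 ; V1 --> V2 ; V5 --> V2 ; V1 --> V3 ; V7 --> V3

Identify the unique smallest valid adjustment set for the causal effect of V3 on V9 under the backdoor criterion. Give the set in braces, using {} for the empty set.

Variables eligible for adjustment (non-descendants of V3, excluding V3 and V9): {V1, V2, V5, V7}.
Backdoor paths from V3 to V9:
  P1: V3 <- V1 -> V9
  P2: V3 <- V5 -> V2 <- V1 -> V9
  P3: V3 <- V7 -> V9
The empty set is not sufficient: P1 (V3 <- V1 -> V9) has no collider blocking it and no conditioned non-collider, so it is open.
Try {V1, V7}:
  P1: blocked at fork node V1 ∈ conditioning set.
  P2: blocked at collider V2 (neither it nor any descendant is in the conditioning set).
  P3: blocked at fork node V7 ∈ conditioning set.
{V1, V7} contains no descendant of V3 and blocks every backdoor path.
Every element of {V1, V7} is needed (dropping V1 leaves P1 open; dropping V7 leaves P3 open), so no proper subset is valid.
Among all size-2 subsets of the eligible variables, only {V1, V7} blocks every backdoor path, so it is the unique smallest valid adjustment set.

{V1, V7}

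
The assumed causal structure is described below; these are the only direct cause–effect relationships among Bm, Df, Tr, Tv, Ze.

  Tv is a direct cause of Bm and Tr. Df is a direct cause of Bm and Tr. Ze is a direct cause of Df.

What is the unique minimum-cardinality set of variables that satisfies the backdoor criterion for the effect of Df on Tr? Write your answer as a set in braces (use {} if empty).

Variables eligible for adjustment (non-descendants of Df, excluding Df and Tr): {Tv, Ze}.
Backdoor paths from Df to Tr:
  (none)
With no backdoor paths the empty set already satisfies the criterion, and it is trivially minimal.

{}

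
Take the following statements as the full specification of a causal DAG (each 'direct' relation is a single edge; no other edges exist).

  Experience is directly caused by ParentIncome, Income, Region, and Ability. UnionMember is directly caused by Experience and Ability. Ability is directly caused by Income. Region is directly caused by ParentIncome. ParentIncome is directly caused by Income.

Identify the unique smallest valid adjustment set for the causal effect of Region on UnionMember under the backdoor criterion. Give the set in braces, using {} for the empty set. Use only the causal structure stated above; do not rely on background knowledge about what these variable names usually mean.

{ParentIncome}

Variables eligible for adjustment (non-descendants of Region, excluding Region and UnionMember): {Ability, Income, ParentIncome}.
Backdoor paths from Region to UnionMember:
  P1: Region <- ParentIncome <- Income -> Ability -> Experience -> UnionMember
  P2: Region <- ParentIncome <- Income -> Ability -> UnionMember
  P3: Region <- ParentIncome <- Income -> Experience <- Ability -> UnionMember
  P4: Region <- ParentIncome <- Income -> Experience -> UnionMember
  P5: Region <- ParentIncome -> Experience <- Income -> Ability -> UnionMember
  P6: Region <- ParentIncome -> Experience <- Ability -> UnionMember
  P7: Region <- ParentIncome -> Experience -> UnionMember
The empty set is not sufficient: P1 (Region <- ParentIncome <- Income -> Ability -> Experience -> UnionMember) has no collider blocking it and no conditioned non-collider, so it is open.
Try {ParentIncome}:
  P1: blocked at chain node ParentIncome ∈ conditioning set.
  P2: blocked at chain node ParentIncome ∈ conditioning set.
  P3: blocked at chain node ParentIncome ∈ conditioning set.
  P4: blocked at chain node ParentIncome ∈ conditioning set.
  P5: blocked at fork node ParentIncome ∈ conditioning set.
  P6: blocked at fork node ParentIncome ∈ conditioning set.
  P7: blocked at fork node ParentIncome ∈ conditioning set.
{ParentIncome} contains no descendant of Region and blocks every backdoor path.
No other singleton works — e.g. {Income} leaves P7 open — so {ParentIncome} is the unique smallest valid adjustment set.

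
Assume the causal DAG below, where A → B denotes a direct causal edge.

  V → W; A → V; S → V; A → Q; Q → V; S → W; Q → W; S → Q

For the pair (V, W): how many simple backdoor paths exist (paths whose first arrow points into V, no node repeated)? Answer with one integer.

6

A backdoor path from V to W is any simple undirected path whose first edge points into V (i.e. leaves V via a parent).
Parents of V: {A, Q, S}.
Enumerating:
  P1: V <- A -> Q <- S -> W
  P2: V <- A -> Q -> W
  P3: V <- S -> Q -> W
  P4: V <- S -> W
  P5: V <- Q <- S -> W
  P6: V <- Q -> W
That exhausts the simple backdoor paths. Count: 6.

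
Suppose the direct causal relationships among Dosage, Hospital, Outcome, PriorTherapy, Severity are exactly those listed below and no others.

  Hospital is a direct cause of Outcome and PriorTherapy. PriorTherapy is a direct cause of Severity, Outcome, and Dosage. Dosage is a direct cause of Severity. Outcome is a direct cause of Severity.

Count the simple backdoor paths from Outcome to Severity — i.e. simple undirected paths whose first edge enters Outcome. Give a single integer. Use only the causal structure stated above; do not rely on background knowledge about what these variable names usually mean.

4

A backdoor path from Outcome to Severity is any simple undirected path whose first edge points into Outcome (i.e. leaves Outcome via a parent).
Parents of Outcome: {Hospital, PriorTherapy}.
Enumerating:
  P1: Outcome <- Hospital -> PriorTherapy -> Dosage -> Severity
  P2: Outcome <- Hospital -> PriorTherapy -> Severity
  P3: Outcome <- PriorTherapy -> Dosage -> Severity
  P4: Outcome <- PriorTherapy -> Severity
That exhausts the simple backdoor paths. Count: 4.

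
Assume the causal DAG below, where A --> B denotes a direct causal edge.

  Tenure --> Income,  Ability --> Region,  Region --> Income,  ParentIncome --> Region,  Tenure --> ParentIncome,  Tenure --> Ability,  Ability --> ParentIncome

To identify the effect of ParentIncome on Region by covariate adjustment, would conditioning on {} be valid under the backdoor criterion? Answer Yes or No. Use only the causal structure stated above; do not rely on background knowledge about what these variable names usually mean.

Backdoor paths from ParentIncome to Region (paths whose first edge points into ParentIncome):
  P1: ParentIncome <- Tenure -> Ability -> Region
  P2: ParentIncome <- Tenure -> Income <- Region
  P3: ParentIncome <- Ability <- Tenure -> Income <- Region
  P4: ParentIncome <- Ability -> Region
Condition 1 (no descendant of ParentIncome in the set): holds — descendants of ParentIncome are {Income, Region}; none are in {}.
Condition 2 (every backdoor path blocked by {}):
  P1: open — no interior node is in the conditioning set.
  P2: blocked at collider Income (neither it nor any descendant is in the conditioning set).
  P3: blocked at collider Income (neither it nor any descendant is in the conditioning set).
  P4: open — no interior node is in the conditioning set.
{} does not satisfy the backdoor criterion.

No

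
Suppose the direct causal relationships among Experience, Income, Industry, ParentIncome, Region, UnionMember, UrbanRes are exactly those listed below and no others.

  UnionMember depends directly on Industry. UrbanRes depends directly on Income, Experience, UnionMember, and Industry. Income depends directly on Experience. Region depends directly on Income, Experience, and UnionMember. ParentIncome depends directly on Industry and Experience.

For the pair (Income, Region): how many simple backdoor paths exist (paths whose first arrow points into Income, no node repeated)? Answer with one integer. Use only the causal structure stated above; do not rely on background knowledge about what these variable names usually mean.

5

A backdoor path from Income to Region is any simple undirected path whose first edge points into Income (i.e. leaves Income via a parent).
Parents of Income: {Experience}.
Enumerating:
  P1: Income <- Experience -> ParentIncome <- Industry -> UnionMember -> Region
  P2: Income <- Experience -> ParentIncome <- Industry -> UrbanRes <- UnionMember -> Region
  P3: Income <- Experience -> UrbanRes <- Industry -> UnionMember -> Region
  P4: Income <- Experience -> UrbanRes <- UnionMember -> Region
  P5: Income <- Experience -> Region
That exhausts the simple backdoor paths. Count: 5.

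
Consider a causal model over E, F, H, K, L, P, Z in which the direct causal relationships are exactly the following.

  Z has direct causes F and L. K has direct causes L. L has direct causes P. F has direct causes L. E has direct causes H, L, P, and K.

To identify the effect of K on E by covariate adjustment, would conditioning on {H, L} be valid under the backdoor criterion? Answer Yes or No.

Yes

Backdoor paths from K to E (paths whose first edge points into K):
  P1: K <- L <- P -> E
  P2: K <- L -> E
Condition 1 (no descendant of K in the set): holds — descendants of K are {E}; none are in {H, L}.
Condition 2 (every backdoor path blocked by {H, L}):
  P1: blocked at chain node L ∈ conditioning set.
  P2: blocked at fork node L ∈ conditioning set.
{H, L} satisfies the backdoor criterion.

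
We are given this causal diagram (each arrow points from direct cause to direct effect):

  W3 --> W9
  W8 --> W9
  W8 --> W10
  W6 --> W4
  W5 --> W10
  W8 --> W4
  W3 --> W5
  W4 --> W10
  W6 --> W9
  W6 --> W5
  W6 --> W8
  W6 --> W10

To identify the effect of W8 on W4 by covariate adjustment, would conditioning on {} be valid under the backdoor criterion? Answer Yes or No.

No

Backdoor paths from W8 to W4 (paths whose first edge points into W8):
  P1: W8 <- W6 -> W5 -> W10 <- W4
  P2: W8 <- W6 -> W4
  P3: W8 <- W6 -> W10 <- W4
  P4: W8 <- W6 -> W9 <- W3 -> W5 -> W10 <- W4
Condition 1 (no descendant of W8 in the set): holds — descendants of W8 are {W10, W4, W9}; none are in {}.
Condition 2 (every backdoor path blocked by {}):
  P1: blocked at collider W10 (neither it nor any descendant is in the conditioning set).
  P2: open — no interior node is in the conditioning set.
  P3: blocked at collider W10 (neither it nor any descendant is in the conditioning set).
  P4: blocked at collider W9 (neither it nor any descendant is in the conditioning set).
{} does not satisfy the backdoor criterion.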